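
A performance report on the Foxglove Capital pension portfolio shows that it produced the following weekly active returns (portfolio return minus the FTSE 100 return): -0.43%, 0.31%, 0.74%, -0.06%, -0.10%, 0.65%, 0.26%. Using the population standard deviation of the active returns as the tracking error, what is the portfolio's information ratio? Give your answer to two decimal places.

Mean return r̄ = 1.370 / 7 = 0.1957%
Σ(r − r̄)² = (-0.43 − 0.1957)² + (0.31 − 0.1957)² + … = 1.0642
population σ = √(1.0642 / 7) = √0.1520 = 0.3899%
IR = r̄ / tracking error = 0.1957 / 0.3899 = 0.5019

0.50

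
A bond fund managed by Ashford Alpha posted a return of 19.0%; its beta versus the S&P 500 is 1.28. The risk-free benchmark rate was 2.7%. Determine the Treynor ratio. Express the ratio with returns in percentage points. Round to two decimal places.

Treynor = (Rp − Rf) / β = (19.0% − 2.7%) / 1.28 = 16.30 / 1.28 = 12.7344

12.73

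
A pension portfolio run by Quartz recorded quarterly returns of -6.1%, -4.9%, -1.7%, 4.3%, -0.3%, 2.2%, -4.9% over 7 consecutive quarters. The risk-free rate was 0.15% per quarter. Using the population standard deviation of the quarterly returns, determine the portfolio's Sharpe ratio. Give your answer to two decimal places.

-0.49

r̄ = (-6.1 − 4.9 − 1.7 + 4.3 − 0.3 + 2.2 − 4.9) / 7 = -11.40 / 7 = -1.6286%
Population σ = √[Σ(r − r̄)² / 7] = √[92.9743 / 7] = √13.2820 = 3.6444%
Sharpe = (r̄ − rf) / σ = (-1.6286 − 0.15) / 3.6444 = -1.7786 / 3.6444 = -0.4880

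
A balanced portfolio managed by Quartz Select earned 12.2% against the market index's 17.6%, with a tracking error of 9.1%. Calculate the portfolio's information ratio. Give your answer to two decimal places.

IR = (Rp − Rb) / TE = (12.2% − 17.6%) / 9.1% = -5.40% / 9.1% = -0.5934

-0.59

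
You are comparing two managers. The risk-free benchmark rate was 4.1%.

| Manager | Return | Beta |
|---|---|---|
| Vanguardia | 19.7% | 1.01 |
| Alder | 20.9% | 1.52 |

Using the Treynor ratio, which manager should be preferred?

Vanguardia

Vanguardia: Treynor = (19.7% − 4.1%) / 1.01 = 15.446
Alder: Treynor = (20.9% − 4.1%) / 1.52 = 11.053
Highest: Vanguardia (15.446).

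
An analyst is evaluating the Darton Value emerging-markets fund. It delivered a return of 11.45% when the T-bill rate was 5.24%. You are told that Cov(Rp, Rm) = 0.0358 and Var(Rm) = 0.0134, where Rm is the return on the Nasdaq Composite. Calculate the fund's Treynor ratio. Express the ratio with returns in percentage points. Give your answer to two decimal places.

β = Cov / Var = 0.0358 / 0.0134 = 2.6716
Treynor = (Rp − Rf) / β = (11.45% − 5.24%) / 2.6716 = 6.21 / 2.6716 = 2.3244

2.32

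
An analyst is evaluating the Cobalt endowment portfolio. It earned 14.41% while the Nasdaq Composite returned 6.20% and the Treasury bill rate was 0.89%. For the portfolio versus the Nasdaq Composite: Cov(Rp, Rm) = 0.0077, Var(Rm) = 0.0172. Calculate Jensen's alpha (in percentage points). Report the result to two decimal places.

11.14

β = Cov / Var = 0.0077 / 0.0172 = 0.4477
E[R] = Rf + β(Rm − Rf) = 0.89% + 0.4477 × (6.20% − 0.89%) = 3.2673%
α = Rp − E[R] = 14.41% − 3.2673% = 11.1427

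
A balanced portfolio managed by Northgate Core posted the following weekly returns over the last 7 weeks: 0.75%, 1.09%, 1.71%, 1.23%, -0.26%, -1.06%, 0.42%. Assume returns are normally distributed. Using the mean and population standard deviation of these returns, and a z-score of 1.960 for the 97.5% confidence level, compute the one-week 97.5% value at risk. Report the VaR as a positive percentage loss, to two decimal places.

r̄ = (0.75 + 1.09 + 1.71 + 1.23 − 0.26 − 1.06 + 0.42) / 7 = 3.880 / 7 = 0.5543%
Σ(r − r̄)² = (0.75 − 0.5543)² + (1.09 − 0.5543)² + … = 5.4046
σ = √[5.4046 / 7] = 0.8787%
VaR = −(r̄ − z·σ) = −(0.5543 − 1.960 × 0.8787) = −(-1.1680) = 1.1680%

1.17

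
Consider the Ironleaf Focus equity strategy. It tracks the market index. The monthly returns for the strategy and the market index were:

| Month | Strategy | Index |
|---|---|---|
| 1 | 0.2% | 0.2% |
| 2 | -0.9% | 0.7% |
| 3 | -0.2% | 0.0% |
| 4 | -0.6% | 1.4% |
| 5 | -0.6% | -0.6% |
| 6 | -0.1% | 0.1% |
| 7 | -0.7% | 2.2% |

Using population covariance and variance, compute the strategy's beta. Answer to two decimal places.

r̄p = -0.4143%,  r̄m = 0.5714%
Cov = Σ(rp − r̄p)(rm − r̄m) / 7 = -0.1376
Var(rm) = Σ(rm − r̄m)² / 7 = 0.7735
β = Cov / Var = -0.1376 / 0.7735 = -0.1779

-0.18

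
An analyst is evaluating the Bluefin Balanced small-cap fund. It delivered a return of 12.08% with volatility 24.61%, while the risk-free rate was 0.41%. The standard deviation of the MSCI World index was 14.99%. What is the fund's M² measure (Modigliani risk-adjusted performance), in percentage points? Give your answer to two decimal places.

7.52

Sharpe = (Rp − Rf) / σp = (12.08% − 0.41%) / 24.61% = 0.4742
M² = Rf + Sharpe × σm = 0.41% + 0.4742 × 14.99% = 7.5183%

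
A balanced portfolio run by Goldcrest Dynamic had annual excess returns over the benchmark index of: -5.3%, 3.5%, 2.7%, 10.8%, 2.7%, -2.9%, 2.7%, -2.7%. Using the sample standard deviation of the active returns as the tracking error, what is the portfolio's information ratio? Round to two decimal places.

Mean return r̄ = 11.50 / 8 = 1.4375%
Sample σ = √[Σ(r − r̄)² / 7] = √[178.0188 / 7] = √25.4313 = 5.0429%
IR = r̄ / tracking error = 1.4375 / 5.0429 = 0.2851

0.29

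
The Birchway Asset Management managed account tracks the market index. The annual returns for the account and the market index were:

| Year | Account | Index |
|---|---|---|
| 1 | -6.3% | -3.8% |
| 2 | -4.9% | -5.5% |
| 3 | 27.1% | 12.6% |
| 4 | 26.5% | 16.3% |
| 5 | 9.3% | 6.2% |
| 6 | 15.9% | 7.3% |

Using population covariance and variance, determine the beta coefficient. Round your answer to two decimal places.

r̄p = 11.2667%,  r̄m = 5.5167%
Cov = Σ(rp − r̄p)(rm − r̄m) / 6 = 104.1839
Var(rm) = Σ(rm − r̄m)² / 6 = 63.0447
β = Cov / Var = 104.1839 / 63.0447 = 1.6525

1.65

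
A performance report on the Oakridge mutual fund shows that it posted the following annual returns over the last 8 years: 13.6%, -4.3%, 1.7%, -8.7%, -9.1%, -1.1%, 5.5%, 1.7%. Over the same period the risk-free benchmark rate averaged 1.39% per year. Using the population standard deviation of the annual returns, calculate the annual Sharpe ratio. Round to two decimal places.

Mean return r̄ = -0.70 / 8 = -0.0875%
Σ(r − r̄)² = (13.6 − (-0.0875))² + (-4.3 − (-0.0875))² + … = 399.1288
population σ = √(399.1288 / 8) = √49.8911 = 7.0634%
Sharpe = (r̄ − rf) / σ = (-0.0875 − 1.39) / 7.0634 = -1.4775 / 7.0634 = -0.2092

-0.21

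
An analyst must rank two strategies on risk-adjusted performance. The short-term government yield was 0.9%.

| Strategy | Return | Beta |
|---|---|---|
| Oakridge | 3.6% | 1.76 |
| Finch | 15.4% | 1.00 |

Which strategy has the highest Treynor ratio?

Finch

Oakridge: Treynor = (3.6% − 0.9%) / 1.76 = 1.534
Finch: Treynor = (15.4% − 0.9%) / 1.00 = 14.500
Highest: Finch (14.500).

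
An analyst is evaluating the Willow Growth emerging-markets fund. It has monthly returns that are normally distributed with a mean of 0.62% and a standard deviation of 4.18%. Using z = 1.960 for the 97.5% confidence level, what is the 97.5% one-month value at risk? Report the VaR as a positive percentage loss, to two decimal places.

7.57

VaR (as % loss) = −(μ − z·σ) = −(0.62% − 1.960 × 4.18%) = −(-7.5728%) = 7.5728%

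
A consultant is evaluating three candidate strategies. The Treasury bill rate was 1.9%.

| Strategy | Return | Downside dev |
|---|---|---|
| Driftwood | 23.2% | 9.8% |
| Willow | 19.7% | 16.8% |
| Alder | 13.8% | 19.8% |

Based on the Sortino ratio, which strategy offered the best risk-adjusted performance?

Driftwood

Driftwood: Sortino ratio = (23.2% − 1.9%) / 9.8% = 2.173
Willow: Sortino ratio = (19.7% − 1.9%) / 16.8% = 1.060
Alder: Sortino ratio = (13.8% − 1.9%) / 19.8% = 0.601
Highest: Driftwood (2.173).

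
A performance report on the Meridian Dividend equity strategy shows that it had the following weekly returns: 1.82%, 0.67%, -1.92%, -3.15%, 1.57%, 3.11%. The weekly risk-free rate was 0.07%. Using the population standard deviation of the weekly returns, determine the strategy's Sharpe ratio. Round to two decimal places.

0.13

μ = (1.82 + 0.67 − 1.92 − 3.15 + 1.57 + 3.11) / 6 = 2.100 / 6 = 0.3500%
Σ(r − μ)² = (1.82 − 0.3500)² + (0.67 − 0.3500)² + (-1.92 − 0.3500)² + … = 28.7722
population σ = √(28.7722 / 6) = √4.7954 = 2.1898%
Sharpe = (μ − rf) / σ = (0.3500 − 0.07) / 2.1898 = 0.2800 / 2.1898 = 0.1279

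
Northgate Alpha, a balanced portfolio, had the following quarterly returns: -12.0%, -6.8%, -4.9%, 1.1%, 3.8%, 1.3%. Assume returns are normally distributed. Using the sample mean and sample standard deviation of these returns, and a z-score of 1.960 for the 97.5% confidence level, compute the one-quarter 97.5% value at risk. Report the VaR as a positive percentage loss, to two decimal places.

14.69

μ = (-12 − 6.8 − 4.9 + 1.1 + 3.8 + 1.3) / 6 = -17.50 / 6 = -2.9167%
Σ(r − μ)² = (-12 − (-2.9167))² + (-6.8 − (-2.9167))² + (-4.9 − (-2.9167))² + … = 180.5483
σ = √[180.5483 / 5] = 6.0091%
VaR = −(μ − z·σ) = −(-2.9167 − 1.960 × 6.0091) = −(-14.6945) = 14.6945%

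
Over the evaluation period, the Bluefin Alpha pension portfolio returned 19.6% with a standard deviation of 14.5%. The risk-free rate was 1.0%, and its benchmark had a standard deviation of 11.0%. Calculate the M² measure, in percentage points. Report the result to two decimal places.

15.11

Sharpe = (Rp − Rf) / σp = (19.6% − 1.0%) / 14.5% = 1.2828
M² = Rf + Sharpe × σm = 1.0% + 1.2828 × 11.0% = 15.1108%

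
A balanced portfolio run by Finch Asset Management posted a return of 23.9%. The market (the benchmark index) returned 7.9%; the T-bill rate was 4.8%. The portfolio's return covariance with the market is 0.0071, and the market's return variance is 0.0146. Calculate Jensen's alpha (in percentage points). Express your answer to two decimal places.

β = Cov / Var = 0.0071 / 0.0146 = 0.4863
E[R] = Rf + β(Rm − Rf) = 4.8% + 0.4863 × (7.9% − 4.8%) = 6.3075%
α = Rp − E[R] = 23.9% − 6.3075% = 17.5925

17.59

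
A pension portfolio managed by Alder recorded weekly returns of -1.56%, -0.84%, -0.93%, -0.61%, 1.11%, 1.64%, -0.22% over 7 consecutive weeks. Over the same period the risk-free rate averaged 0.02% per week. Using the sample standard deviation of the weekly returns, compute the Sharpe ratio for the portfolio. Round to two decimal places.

Mean return r̄ = -1.410 / 7 = -0.2014%
Sample σ = √[Σ(r − r̄)² / 6] = √[8.0623 / 6] = √1.3437 = 1.1592%
Sharpe = (r̄ − rf) / σ = (-0.2014 − 0.02) / 1.1592 = -0.2214 / 1.1592 = -0.1910

-0.19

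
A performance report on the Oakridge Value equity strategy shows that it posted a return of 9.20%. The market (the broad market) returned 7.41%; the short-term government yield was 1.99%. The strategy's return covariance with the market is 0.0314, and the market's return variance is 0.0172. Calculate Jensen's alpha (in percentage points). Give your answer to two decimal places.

β = Cov / Var = 0.0314 / 0.0172 = 1.8256
E[R] = Rf + β(Rm − Rf) = 1.99% + 1.8256 × (7.41% − 1.99%) = 11.8848%
α = Rp − E[R] = 9.20% − 11.8848% = -2.6848

-2.68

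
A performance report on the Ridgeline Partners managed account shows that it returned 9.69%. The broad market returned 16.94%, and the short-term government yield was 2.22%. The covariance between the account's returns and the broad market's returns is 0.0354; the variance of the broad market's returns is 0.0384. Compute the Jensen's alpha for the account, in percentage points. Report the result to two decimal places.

β = Cov / Var = 0.0354 / 0.0384 = 0.9219
E[R] = Rf + β(Rm − Rf) = 2.22% + 0.9219 × (16.94% − 2.22%) = 15.7904%
α = Rp − E[R] = 9.69% − 15.7904% = -6.1004

-6.10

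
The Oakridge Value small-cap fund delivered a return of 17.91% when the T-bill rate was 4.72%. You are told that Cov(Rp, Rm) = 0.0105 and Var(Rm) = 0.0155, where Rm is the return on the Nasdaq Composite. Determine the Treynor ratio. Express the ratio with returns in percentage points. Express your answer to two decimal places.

19.47

β = Cov / Var = 0.0105 / 0.0155 = 0.6774
Treynor = (Rp − Rf) / β = (17.91% − 4.72%) / 0.6774 = 13.19 / 0.6774 = 19.4715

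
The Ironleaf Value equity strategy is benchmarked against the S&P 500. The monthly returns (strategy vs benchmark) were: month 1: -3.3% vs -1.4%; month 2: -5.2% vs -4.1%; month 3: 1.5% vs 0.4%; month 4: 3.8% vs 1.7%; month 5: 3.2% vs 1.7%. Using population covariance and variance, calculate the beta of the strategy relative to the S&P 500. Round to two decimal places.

1.59

r̄p = 0.0000%,  r̄m = -0.3400%
Cov = Σ(rp − r̄p)(rm − r̄m) / 5 = 7.6880
Var(rm) = Σ(rm − r̄m)² / 5 = 4.8264
β = Cov / Var = 7.6880 / 4.8264 = 1.5929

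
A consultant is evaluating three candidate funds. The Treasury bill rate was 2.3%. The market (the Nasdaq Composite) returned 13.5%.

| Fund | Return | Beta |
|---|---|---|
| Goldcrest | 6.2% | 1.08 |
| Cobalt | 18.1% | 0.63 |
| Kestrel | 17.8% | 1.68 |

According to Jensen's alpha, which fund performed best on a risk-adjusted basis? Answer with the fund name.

Goldcrest: α = 6.2% − [2.3% + 1.08 × (13.5% − 2.3%)] = -8.196
Cobalt: α = 18.1% − [2.3% + 0.63 × (13.5% − 2.3%)] = 8.744
Kestrel: α = 17.8% − [2.3% + 1.68 × (13.5% − 2.3%)] = -3.316
Highest: Cobalt (8.744).

Cobalt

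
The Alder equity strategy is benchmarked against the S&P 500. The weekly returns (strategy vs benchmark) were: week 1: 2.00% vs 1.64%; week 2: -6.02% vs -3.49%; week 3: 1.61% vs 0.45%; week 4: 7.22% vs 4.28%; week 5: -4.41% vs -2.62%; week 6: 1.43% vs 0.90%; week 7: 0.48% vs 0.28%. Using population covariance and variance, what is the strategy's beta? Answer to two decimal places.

1.67

r̄p = 0.3300%,  r̄m = 0.2057%
Cov = Σ(rp − r̄p)(rm − r̄m) / 7 = 9.7738
Var(rm) = Σ(rm − r̄m)² / 7 = 5.8353
β = Cov / Var = 9.7738 / 5.8353 = 1.6749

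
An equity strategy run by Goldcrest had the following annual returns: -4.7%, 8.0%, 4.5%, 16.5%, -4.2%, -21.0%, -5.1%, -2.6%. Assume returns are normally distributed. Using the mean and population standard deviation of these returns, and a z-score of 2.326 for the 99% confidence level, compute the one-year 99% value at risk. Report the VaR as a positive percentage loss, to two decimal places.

μ = (-4.7 + 8 + 4.5 + 16.5 − 4.2 − 21 − 5.1 − 2.6) / 8 = -1.0750%
Σ(r − μ)² = (-4.7 − (-1.0750))² + (8 − (-1.0750))² + (4.5 − (-1.0750))² + … = 860.7550
population σ = √(860.7550 / 8) = √107.5944 = 10.3728%
VaR = −(μ − z·σ) = −(-1.0750 − 2.326 × 10.3728) = −(-25.2021) = 25.2021%

25.20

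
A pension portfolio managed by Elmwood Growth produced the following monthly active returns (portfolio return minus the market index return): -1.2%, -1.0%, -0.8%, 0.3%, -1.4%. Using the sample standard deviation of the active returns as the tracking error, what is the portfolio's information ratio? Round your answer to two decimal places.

r̄ = (-1.2 − 1 − 0.8 + 0.3 − 1.4) / 5 = -0.8200%
Sample std dev = √[1.7680 / 4] = 0.6648%
IR = r̄ / tracking error = -0.8200 / 0.6648 = -1.2335

-1.23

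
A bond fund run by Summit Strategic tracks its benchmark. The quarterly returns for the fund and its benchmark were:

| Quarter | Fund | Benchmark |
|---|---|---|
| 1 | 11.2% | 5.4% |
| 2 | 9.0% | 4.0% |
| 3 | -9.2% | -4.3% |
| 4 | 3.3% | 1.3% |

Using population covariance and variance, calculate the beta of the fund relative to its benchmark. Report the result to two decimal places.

r̄p = 3.5750%,  r̄m = 1.6000%
Cov = Σ(rp − r̄p)(rm − r̄m) / 4 = 29.3625
Var(rm) = Σ(rm − r̄m)² / 4 = 13.7750
β = Cov / Var = 29.3625 / 13.7750 = 2.1316

2.13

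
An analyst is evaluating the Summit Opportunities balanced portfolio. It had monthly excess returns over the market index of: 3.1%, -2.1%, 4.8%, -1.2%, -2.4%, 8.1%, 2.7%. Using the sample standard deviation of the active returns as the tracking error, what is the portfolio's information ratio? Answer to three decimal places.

0.472

Mean return r̄ = 13.00 / 7 = 1.8571%
Σ(r − r̄)² = 93.0171; sample σ = √(93.0171/6) = 3.9374%
IR = r̄ / tracking error = 1.8571 / 3.9374 = 0.4717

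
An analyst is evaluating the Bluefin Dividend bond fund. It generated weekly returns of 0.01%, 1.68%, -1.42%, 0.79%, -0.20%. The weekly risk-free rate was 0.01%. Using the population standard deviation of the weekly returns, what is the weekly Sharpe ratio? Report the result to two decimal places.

μ = (0.01 + 1.68 − 1.42 + 0.79 − 0.2) / 5 = 0.1720%
Population σ = √[Σ(r − μ)² / 5] = √[5.3551 / 5] = √1.0710 = 1.0349%
Sharpe = (μ − rf) / σ = (0.1720 − 0.01) / 1.0349 = 0.1620 / 1.0349 = 0.1565

0.16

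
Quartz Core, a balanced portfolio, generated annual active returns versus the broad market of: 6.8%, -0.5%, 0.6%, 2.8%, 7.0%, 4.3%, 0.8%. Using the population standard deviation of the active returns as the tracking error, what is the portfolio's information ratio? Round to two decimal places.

r̄ = (6.8 − 0.5 + 0.6 + 2.8 + 7 + 4.3 + 0.8) / 7 = 3.1143%
Σ(r − r̄)² = 54.9286; population σ = √(54.9286/7) = 2.8012%
IR = r̄ / tracking error = 3.1143 / 2.8012 = 1.1118

1.11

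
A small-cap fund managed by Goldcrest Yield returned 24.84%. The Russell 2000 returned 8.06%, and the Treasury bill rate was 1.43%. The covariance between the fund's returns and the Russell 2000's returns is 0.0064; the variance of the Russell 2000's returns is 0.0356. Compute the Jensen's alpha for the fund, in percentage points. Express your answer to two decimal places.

β = Cov / Var = 0.0064 / 0.0356 = 0.1798
E[R] = Rf + β(Rm − Rf) = 1.43% + 0.1798 × (8.06% − 1.43%) = 2.6221%
α = Rp − E[R] = 24.84% − 2.6221% = 22.2179

22.22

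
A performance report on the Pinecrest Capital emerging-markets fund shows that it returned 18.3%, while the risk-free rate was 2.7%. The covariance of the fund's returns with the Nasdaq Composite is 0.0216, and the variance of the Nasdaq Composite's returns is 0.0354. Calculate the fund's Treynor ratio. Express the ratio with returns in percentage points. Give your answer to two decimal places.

β = Cov / Var = 0.0216 / 0.0354 = 0.6102
Treynor = (Rp − Rf) / β = (18.3% − 2.7%) / 0.6102 = 15.60 / 0.6102 = 25.5654

25.57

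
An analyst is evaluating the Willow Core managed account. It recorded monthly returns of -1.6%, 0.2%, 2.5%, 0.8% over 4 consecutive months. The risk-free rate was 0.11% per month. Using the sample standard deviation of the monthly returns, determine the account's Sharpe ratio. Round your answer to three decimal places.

Mean return r̄ = 1.90 / 4 = 0.4750%
Sample std dev = √[8.5875 / 3] = 1.6919%
Sharpe = (r̄ − rf) / σ = (0.4750 − 0.11) / 1.6919 = 0.3650 / 1.6919 = 0.2157

0.216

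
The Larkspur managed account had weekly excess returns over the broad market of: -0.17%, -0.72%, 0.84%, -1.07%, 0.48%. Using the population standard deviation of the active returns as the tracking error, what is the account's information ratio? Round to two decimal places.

r̄ = (-0.17 − 0.72 + 0.84 − 1.07 + 0.48) / 5 = -0.1280%
Σ(r − r̄)² = (-0.17 − (-0.1280))² + (-0.72 − (-0.1280))² + … = 2.5463
population σ = √(2.5463 / 5) = √0.5093 = 0.7137%
IR = r̄ / tracking error = -0.1280 / 0.7137 = -0.1793

-0.18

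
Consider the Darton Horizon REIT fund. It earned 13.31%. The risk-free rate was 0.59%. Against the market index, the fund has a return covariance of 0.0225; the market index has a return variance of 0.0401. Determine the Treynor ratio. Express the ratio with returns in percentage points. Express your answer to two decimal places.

β = Cov / Var = 0.0225 / 0.0401 = 0.5611
Treynor = (Rp − Rf) / β = (13.31% − 0.59%) / 0.5611 = 12.72 / 0.5611 = 22.6698

22.67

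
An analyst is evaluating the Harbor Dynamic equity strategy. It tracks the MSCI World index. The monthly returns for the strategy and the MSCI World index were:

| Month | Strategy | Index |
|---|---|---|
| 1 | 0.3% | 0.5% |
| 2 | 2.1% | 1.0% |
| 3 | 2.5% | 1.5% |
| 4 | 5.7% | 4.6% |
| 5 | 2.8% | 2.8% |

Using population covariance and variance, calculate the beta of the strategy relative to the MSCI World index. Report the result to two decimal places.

1.12

r̄p = 2.6800%,  r̄m = 2.0800%
Cov = Σ(rp − r̄p)(rm − r̄m) / 5 = 2.4376
Var(rm) = Σ(rm − r̄m)² / 5 = 2.1736
β = Cov / Var = 2.4376 / 2.1736 = 1.1215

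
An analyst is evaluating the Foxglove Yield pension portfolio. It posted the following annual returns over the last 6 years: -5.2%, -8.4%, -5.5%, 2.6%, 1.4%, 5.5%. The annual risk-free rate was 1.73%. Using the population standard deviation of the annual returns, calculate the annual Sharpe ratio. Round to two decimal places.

Mean return r̄ = -9.60 / 6 = -1.6000%
Σ(r − r̄)² = 151.4600; population σ = √(151.4600/6) = 5.0243%
Sharpe = (r̄ − rf) / σ = (-1.6000 − 1.73) / 5.0243 = -3.3300 / 5.0243 = -0.6628

-0.66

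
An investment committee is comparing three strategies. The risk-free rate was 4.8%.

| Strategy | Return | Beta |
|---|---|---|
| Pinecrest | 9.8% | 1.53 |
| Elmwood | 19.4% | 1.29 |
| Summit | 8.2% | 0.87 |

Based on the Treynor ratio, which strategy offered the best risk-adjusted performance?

Elmwood

Pinecrest: Treynor = (9.8% − 4.8%) / 1.53 = 3.268
Elmwood: Treynor = (19.4% − 4.8%) / 1.29 = 11.318
Summit: Treynor = (8.2% − 4.8%) / 0.87 = 3.908
Highest: Elmwood (11.318).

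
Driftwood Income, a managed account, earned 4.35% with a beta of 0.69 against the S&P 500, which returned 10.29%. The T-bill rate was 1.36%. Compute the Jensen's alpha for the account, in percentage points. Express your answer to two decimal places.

-3.17

CAPM expected return = Rf + β(Rm − Rf) = 1.36% + 0.69 × (10.29% − 1.36%) = 1.36 + 0.69 × 8.93 = 7.5217%
Jensen's α = Rp − E[R] = 4.35% − 7.5217% = -3.1717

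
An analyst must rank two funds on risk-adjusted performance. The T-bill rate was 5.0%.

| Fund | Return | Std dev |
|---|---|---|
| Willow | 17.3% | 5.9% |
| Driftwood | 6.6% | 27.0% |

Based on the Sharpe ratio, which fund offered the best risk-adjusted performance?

Willow: Sharpe ratio = (17.3% − 5.0%) / 5.9% = 2.085
Driftwood: Sharpe ratio = (6.6% − 5.0%) / 27.0% = 0.059
Highest: Willow (2.085).

Willow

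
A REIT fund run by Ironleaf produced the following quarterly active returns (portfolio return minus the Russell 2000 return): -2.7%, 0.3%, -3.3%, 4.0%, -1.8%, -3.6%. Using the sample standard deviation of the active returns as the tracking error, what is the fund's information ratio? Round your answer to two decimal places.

-0.41

r̄ = (-2.7 + 0.3 − 3.3 + 4 − 1.8 − 3.6) / 6 = -1.1833%
Sample σ = √[Σ(r − r̄)² / 5] = √[42.0683 / 5] = √8.4137 = 2.9006%
IR = r̄ / tracking error = -1.1833 / 2.9006 = -0.4080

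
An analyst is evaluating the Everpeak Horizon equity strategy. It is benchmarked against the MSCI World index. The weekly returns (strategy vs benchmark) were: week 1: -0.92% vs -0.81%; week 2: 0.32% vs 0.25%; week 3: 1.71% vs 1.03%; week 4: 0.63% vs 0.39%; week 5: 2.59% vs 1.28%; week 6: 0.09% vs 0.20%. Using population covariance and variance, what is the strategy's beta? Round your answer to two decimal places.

r̄p = 0.7367%,  r̄m = 0.3900%
Cov = Σ(rp − r̄p)(rm − r̄m) / 6 = 0.7403
Var(rm) = Σ(rm − r̄m)² / 6 = 0.4496
β = Cov / Var = 0.7403 / 0.4496 = 1.6466

1.65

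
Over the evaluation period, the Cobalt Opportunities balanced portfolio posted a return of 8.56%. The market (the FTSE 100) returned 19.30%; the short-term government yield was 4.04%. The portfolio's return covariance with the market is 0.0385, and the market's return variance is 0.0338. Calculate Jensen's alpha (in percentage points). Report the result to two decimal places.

-12.86

β = Cov / Var = 0.0385 / 0.0338 = 1.1391
E[R] = Rf + β(Rm − Rf) = 4.04% + 1.1391 × (19.30% − 4.04%) = 21.4227%
α = Rp − E[R] = 8.56% − 21.4227% = -12.8627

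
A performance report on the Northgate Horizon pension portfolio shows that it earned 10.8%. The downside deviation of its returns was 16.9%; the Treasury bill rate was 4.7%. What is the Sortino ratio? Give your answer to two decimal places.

0.36

Sortino = (Rp − Rf) / σd = (10.8% − 4.7%) / 16.9% = 6.10% / 16.9% = 0.3609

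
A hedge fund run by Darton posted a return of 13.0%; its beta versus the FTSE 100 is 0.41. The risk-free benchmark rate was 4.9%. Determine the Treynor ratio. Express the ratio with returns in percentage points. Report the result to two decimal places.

Treynor = (Rp − Rf) / β = (13.0% − 4.9%) / 0.41 = 8.10 / 0.41 = 19.7561

19.76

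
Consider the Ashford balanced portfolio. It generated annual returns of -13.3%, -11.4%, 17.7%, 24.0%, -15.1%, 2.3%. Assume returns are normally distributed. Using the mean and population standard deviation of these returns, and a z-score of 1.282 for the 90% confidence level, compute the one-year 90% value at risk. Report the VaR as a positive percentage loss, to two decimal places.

19.07

μ = (-13.3 − 11.4 + 17.7 + 24 − 15.1 + 2.3) / 6 = 4.20 / 6 = 0.7000%
Σ(r − μ)² = 1426.5000; population σ = √(1426.5000/6) = 15.4191%
VaR = −(μ − z·σ) = −(0.7000 − 1.282 × 15.4191) = −(-19.0673) = 19.0673%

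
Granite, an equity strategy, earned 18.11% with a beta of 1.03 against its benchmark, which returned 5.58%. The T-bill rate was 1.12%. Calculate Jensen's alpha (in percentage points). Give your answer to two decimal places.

CAPM expected return = Rf + β(Rm − Rf) = 1.12% + 1.03 × (5.58% − 1.12%) = 1.12 + 1.03 × 4.46 = 5.7138%
Jensen's α = Rp − E[R] = 18.11% − 5.7138% = 12.3962

12.40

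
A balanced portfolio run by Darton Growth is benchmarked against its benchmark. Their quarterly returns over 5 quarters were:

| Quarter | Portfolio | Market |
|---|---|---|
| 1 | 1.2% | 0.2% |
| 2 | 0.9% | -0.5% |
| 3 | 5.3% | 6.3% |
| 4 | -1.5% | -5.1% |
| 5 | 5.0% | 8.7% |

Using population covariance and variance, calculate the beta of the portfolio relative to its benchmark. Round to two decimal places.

0.51

r̄p = 2.1800%,  r̄m = 1.9200%
Cov = Σ(rp − r̄p)(rm − r̄m) / 5 = 12.6804
Var(rm) = Σ(rm − r̄m)² / 5 = 24.6496
β = Cov / Var = 12.6804 / 24.6496 = 0.5144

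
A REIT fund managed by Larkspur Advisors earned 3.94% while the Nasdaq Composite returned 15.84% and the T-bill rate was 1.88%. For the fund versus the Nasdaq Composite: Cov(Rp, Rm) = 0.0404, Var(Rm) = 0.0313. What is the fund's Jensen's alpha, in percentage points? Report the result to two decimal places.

β = Cov / Var = 0.0404 / 0.0313 = 1.2907
E[R] = Rf + β(Rm − Rf) = 1.88% + 1.2907 × (15.84% − 1.88%) = 19.8982%
α = Rp − E[R] = 3.94% − 19.8982% = -15.9582

-15.96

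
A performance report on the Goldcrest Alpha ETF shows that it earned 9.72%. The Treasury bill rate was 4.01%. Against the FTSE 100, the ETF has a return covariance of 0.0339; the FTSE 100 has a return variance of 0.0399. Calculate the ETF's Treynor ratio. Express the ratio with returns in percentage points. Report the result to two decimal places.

6.72

β = Cov / Var = 0.0339 / 0.0399 = 0.8496
Treynor = (Rp − Rf) / β = (9.72% − 4.01%) / 0.8496 = 5.71 / 0.8496 = 6.7208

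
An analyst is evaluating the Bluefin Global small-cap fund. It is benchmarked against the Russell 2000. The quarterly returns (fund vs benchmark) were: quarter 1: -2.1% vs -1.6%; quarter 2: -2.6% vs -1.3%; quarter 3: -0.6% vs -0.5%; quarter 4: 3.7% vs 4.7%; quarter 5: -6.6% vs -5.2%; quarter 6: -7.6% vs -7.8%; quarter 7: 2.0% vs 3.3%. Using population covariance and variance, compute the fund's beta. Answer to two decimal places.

0.94

r̄p = -1.9714%,  r̄m = -1.2000%
Cov = Σ(rp − r̄p)(rm − r̄m) / 7 = 15.4386
Var(rm) = Σ(rm − r̄m)² / 7 = 16.4686
β = Cov / Var = 15.4386 / 16.4686 = 0.9375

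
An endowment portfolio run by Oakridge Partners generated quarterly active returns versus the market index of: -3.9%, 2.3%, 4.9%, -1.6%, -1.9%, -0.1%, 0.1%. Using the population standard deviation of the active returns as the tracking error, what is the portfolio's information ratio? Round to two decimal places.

-0.01

Mean return μ = -0.20 / 7 = -0.0286%
Population σ = √[Σ(r − μ)² / 7] = √[50.6943 / 7] = √7.2420 = 2.6911%
IR = μ / tracking error = -0.0286 / 2.6911 = -0.0106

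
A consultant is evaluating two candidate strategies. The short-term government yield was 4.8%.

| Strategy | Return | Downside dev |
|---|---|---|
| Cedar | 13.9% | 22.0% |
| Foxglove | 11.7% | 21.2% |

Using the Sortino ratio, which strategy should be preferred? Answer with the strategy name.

Cedar: Sortino ratio = (13.9% − 4.8%) / 22.0% = 0.414
Foxglove: Sortino ratio = (11.7% − 4.8%) / 21.2% = 0.325
Highest: Cedar (0.414).

Cedar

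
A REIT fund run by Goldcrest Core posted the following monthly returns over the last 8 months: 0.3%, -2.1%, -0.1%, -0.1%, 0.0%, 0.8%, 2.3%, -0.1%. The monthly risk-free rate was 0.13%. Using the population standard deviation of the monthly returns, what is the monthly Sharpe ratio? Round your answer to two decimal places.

0.00

r̄ = (0.3 − 2.1 − 0.1 − 0.1 + 0 + 0.8 + 2.3 − 0.1) / 8 = 0.1250%
Σ(r − r̄)² = (0.3 − 0.1250)² + (-2.1 − 0.1250)² + … = 10.3350
population σ = √(10.3350 / 8) = √1.2919 = 1.1366%
Sharpe = (r̄ − rf) / σ = (0.1250 − 0.13) / 1.1366 = -0.0050 / 1.1366 = -0.0044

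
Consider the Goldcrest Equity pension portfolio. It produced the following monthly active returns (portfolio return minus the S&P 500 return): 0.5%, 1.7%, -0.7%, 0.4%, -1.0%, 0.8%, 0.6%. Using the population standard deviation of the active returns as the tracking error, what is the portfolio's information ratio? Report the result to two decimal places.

r̄ = (0.5 + 1.7 − 0.7 + 0.4 − 1 + 0.8 + 0.6) / 7 = 0.3286%
Σ(r − r̄)² = (0.5 − 0.3286)² + (1.7 − 0.3286)² + (-0.7 − 0.3286)² + … = 5.0343
σ = √[5.0343 / 7] = 0.8480%
IR = r̄ / tracking error = 0.3286 / 0.8480 = 0.3875

0.39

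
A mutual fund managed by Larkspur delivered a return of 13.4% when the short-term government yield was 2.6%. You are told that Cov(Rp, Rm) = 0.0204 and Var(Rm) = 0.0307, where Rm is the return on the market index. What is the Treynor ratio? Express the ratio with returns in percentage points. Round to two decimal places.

β = Cov / Var = 0.0204 / 0.0307 = 0.6645
Treynor = (Rp − Rf) / β = (13.4% − 2.6%) / 0.6645 = 10.80 / 0.6645 = 16.2528

16.25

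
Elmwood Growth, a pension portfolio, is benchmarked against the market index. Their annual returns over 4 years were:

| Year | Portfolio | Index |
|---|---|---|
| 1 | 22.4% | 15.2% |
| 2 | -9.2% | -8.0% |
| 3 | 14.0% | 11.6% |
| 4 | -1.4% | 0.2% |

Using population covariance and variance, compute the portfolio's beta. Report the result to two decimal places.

r̄p = 6.4500%,  r̄m = 4.7500%
Cov = Σ(rp − r̄p)(rm − r̄m) / 4 = 113.4125
Var(rm) = Σ(rm − r̄m)² / 4 = 84.8475
β = Cov / Var = 113.4125 / 84.8475 = 1.3367

1.34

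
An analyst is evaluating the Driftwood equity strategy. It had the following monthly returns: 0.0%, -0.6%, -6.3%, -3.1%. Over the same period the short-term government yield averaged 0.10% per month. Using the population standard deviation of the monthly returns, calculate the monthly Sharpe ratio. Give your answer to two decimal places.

-1.05

r̄ = (0 − 0.6 − 6.3 − 3.1) / 4 = -2.5000%
Σ(r − r̄)² = (0 − (-2.5000))² + (-0.6 − (-2.5000))² + (-6.3 − (-2.5000))² + … = 24.6600
σ = √[24.6600 / 4] = 2.4829%
Sharpe = (r̄ − rf) / σ = (-2.5000 − 0.1) / 2.4829 = -2.6000 / 2.4829 = -1.0472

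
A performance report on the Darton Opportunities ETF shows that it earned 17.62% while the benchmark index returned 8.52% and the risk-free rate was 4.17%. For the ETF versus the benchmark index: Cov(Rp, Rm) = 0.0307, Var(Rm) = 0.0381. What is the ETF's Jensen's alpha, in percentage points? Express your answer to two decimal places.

9.94

β = Cov / Var = 0.0307 / 0.0381 = 0.8058
E[R] = Rf + β(Rm − Rf) = 4.17% + 0.8058 × (8.52% − 4.17%) = 7.6752%
α = Rp − E[R] = 17.62% − 7.6752% = 9.9448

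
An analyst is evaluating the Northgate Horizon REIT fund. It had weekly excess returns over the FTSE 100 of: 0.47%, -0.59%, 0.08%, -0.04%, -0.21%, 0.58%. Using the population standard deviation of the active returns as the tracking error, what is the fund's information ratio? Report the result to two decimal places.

0.12

μ = (0.47 − 0.59 + 0.08 − 0.04 − 0.21 + 0.58) / 6 = 0.0483%
Σ(r − μ)² = 0.9435; population σ = √(0.9435/6) = 0.3965%
IR = μ / tracking error = 0.0483 / 0.3965 = 0.1218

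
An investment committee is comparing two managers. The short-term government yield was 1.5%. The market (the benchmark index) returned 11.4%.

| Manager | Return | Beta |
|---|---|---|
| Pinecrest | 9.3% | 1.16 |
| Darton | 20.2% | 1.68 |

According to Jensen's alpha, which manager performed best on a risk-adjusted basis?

Pinecrest: α = 9.3% − [1.5% + 1.16 × (11.4% − 1.5%)] = -3.684
Darton: α = 20.2% − [1.5% + 1.68 × (11.4% − 1.5%)] = 2.068
Highest: Darton (2.068).

Darton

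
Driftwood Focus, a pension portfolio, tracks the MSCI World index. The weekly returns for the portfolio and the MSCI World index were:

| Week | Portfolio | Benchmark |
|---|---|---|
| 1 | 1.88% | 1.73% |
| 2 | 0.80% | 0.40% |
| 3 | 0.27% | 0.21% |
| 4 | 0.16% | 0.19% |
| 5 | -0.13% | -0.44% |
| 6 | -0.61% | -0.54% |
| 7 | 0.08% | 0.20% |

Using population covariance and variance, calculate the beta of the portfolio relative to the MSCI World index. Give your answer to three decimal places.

r̄p = 0.3500%,  r̄m = 0.2500%
Cov = Σ(rp − r̄p)(rm − r̄m) / 7 = 0.4928
Var(rm) = Σ(rm − r̄m)² / 7 = 0.4744
β = Cov / Var = 0.4928 / 0.4744 = 1.0388

1.039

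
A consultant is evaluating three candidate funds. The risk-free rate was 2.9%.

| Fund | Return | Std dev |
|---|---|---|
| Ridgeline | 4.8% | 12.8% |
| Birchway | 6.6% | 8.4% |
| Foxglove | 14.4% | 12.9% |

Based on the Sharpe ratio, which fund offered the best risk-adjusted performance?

Ridgeline: Sharpe ratio = (4.8% − 2.9%) / 12.8% = 0.148
Birchway: Sharpe ratio = (6.6% − 2.9%) / 8.4% = 0.440
Foxglove: Sharpe ratio = (14.4% − 2.9%) / 12.9% = 0.891
Highest: Foxglove (0.891).

Foxglove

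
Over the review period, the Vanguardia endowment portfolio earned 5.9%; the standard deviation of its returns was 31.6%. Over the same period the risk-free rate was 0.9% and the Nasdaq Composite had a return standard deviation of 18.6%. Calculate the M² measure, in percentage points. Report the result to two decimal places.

3.84

Sharpe = (Rp − Rf) / σp = (5.9% − 0.9%) / 31.6% = 0.1582
M² = Rf + Sharpe × σm = 0.9% + 0.1582 × 18.6% = 3.8425%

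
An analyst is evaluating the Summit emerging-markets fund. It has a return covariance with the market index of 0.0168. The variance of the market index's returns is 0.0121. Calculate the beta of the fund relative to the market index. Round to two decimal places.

1.39

β = Cov(Rp, Rm) / Var(Rm) = 0.0168 / 0.0121 = 1.3884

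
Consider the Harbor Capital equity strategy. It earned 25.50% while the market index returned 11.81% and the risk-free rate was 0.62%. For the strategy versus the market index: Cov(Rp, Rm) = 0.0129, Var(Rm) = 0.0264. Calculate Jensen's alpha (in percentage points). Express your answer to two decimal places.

19.41

β = Cov / Var = 0.0129 / 0.0264 = 0.4886
E[R] = Rf + β(Rm − Rf) = 0.62% + 0.4886 × (11.81% − 0.62%) = 6.0874%
α = Rp − E[R] = 25.50% − 6.0874% = 19.4126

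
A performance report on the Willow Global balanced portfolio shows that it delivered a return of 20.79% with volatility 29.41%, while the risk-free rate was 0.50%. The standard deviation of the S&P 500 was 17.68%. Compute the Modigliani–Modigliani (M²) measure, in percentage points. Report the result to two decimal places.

12.70

Sharpe = (Rp − Rf) / σp = (20.79% − 0.50%) / 29.41% = 0.6899
M² = Rf + Sharpe × σm = 0.50% + 0.6899 × 17.68% = 12.6974%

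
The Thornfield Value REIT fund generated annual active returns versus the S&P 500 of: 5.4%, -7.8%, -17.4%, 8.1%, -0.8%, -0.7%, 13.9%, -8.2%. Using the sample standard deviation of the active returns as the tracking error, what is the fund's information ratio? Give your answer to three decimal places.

r̄ = (5.4 − 7.8 − 17.4 + 8.1 − 0.8 − 0.7 + 13.9 − 8.2) / 8 = -0.9375%
Σ(r − r̄)² = (5.4 − (-0.9375))² + (-7.8 − (-0.9375))² + … = 712.9188
sample σ = √(712.9188 / 7) = √101.8455 = 10.0919%
IR = r̄ / tracking error = -0.9375 / 10.0919 = -0.0929

-0.093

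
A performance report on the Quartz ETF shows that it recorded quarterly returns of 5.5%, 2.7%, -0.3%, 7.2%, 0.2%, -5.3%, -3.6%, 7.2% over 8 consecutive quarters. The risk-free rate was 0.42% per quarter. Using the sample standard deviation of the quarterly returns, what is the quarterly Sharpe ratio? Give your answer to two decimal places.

0.27

Mean return r̄ = 13.60 / 8 = 1.7000%
Σ(r − r̄)² = (5.5 − 1.7000)² + (2.7 − 1.7000)² + … = 159.2800
σ = √[159.2800 / 7] = 4.7701%
Sharpe = (r̄ − rf) / σ = (1.7000 − 0.42) / 4.7701 = 1.2800 / 4.7701 = 0.2683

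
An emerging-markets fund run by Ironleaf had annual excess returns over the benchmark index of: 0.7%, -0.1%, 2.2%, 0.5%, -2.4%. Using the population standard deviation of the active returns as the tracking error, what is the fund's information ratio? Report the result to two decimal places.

0.12

r̄ = (0.7 − 0.1 + 2.2 + 0.5 − 2.4) / 5 = 0.1800%
Population σ = √[Σ(r − r̄)² / 5] = √[11.1880 / 5] = √2.2376 = 1.4959%
IR = r̄ / tracking error = 0.1800 / 1.4959 = 0.1203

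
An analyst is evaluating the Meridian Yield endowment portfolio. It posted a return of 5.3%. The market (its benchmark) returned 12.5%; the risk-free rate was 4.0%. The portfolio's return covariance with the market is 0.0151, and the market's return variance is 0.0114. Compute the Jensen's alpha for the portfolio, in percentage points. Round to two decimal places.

-9.96

β = Cov / Var = 0.0151 / 0.0114 = 1.3246
E[R] = Rf + β(Rm − Rf) = 4.0% + 1.3246 × (12.5% − 4.0%) = 15.2591%
α = Rp − E[R] = 5.3% − 15.2591% = -9.9591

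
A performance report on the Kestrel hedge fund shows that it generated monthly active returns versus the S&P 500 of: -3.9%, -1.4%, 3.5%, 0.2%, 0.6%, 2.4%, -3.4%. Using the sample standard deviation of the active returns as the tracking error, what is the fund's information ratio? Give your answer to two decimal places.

μ = (-3.9 − 1.4 + 3.5 + 0.2 + 0.6 + 2.4 − 3.4) / 7 = -2.00 / 7 = -0.2857%
Sample std dev = √[46.5686 / 6] = 2.7859%
IR = μ / tracking error = -0.2857 / 2.7859 = -0.1026

-0.10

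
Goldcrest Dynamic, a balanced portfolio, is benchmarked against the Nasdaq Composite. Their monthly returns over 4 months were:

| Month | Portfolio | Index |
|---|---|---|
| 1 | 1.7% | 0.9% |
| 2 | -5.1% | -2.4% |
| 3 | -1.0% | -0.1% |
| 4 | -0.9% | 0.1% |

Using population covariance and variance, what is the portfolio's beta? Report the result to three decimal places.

1.956

r̄p = -1.3250%,  r̄m = -0.3750%
Cov = Σ(rp − r̄p)(rm − r̄m) / 4 = 2.9481
Var(rm) = Σ(rm − r̄m)² / 4 = 1.5069
β = Cov / Var = 2.9481 / 1.5069 = 1.9564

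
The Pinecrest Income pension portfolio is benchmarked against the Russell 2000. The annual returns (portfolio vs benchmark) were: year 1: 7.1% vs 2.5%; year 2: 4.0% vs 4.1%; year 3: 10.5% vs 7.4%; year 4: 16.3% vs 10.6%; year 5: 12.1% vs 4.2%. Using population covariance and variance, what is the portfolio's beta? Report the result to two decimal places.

r̄p = 10.0000%,  r̄m = 5.7600%
Cov = Σ(rp − r̄p)(rm − r̄m) / 5 = 9.4900
Var(rm) = Σ(rm − r̄m)² / 5 = 8.3864
β = Cov / Var = 9.4900 / 8.3864 = 1.1316

1.13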